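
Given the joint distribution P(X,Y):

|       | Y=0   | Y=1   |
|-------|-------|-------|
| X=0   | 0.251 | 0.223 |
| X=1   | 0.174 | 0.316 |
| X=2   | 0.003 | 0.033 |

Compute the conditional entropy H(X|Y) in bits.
1.1500 bits

H(X|Y) = H(X,Y) - H(Y)

H(X,Y) = -Σ_{x,y} P(x,y) log₂ P(x,y). Per-cell terms -P(x,y)·log₂P(x,y):
  X=0: 0.50055, 0.48277
  X=1: 0.43897, 0.52519
  X=2: 0.02514, 0.16241
Sum of the 6 terms: H(X,Y) = 2.1350 bits

Marginal of Y (column sums):
  P(Y=0) = 0.251 + 0.174 + 0.003 = 0.428
  P(Y=1) = 0.223 + 0.316 + 0.033 = 0.572
H(Y) = -[0.428·log₂(0.428) + 0.572·log₂(0.572)]
  = 0.52401 + 0.46098 = 0.9850 bits

H(X|Y) = H(X,Y) - H(Y) = 2.1350 - 0.9850 = 1.1500 bits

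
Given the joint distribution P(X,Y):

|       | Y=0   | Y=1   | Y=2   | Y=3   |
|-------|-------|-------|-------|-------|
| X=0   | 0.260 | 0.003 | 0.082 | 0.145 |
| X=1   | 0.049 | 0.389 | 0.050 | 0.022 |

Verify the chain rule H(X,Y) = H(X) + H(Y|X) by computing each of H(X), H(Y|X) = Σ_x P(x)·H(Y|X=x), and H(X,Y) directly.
H(X) = 0.9997 bits, H(Y|X) = 1.3109 bits, H(X,Y) = 2.3106 bits

Marginal of X (row sums):
  P(X=0) = 0.260 + 0.003 + 0.082 + 0.145 = 0.490
  P(X=1) = 0.049 + 0.389 + 0.050 + 0.022 = 0.510
H(X) = -[0.490·log₂(0.490) + 0.510·log₂(0.510)]
  = 0.5043 + 0.4954 = 0.9997 bits

H(Y|X) = Σ_x P(x)·H(Y|X=x):
  X=0: P(X=0) = 0.490, P(Y|X=0) = (26/49, 3/490, 41/245, 29/98) → H(Y|X=0) = 1.4816
  X=1: P(X=1) = 0.510, P(Y|X=1) = (49/510, 389/510, 5/51, 11/255) → H(Y|X=1) = 1.1468
H(Y|X) = 0.490·1.4816 + 0.510·1.1468 = 1.3109 bits

H(X,Y) = -Σ_{x,y} P(x,y) log₂ P(x,y). Per-cell terms -P(x,y)·log₂P(x,y):
  X=0: 0.5053, 0.0251, 0.2959, 0.4040
  X=1: 0.2132, 0.5299, 0.2161, 0.1211
Sum of the 8 terms: H(X,Y) = 2.3106 bits

Chain rule check:
  H(X) + H(Y|X) = 0.9997 + 1.3109 = 2.3106 bits
  H(X,Y) = 2.3106 bits
✓ Chain rule verified.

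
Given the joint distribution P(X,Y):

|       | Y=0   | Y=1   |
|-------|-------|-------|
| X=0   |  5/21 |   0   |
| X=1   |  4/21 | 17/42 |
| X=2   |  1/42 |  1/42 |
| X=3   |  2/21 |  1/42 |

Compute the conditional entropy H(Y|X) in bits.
0.6719 bits

H(Y|X) = H(X,Y) - H(X)

H(X,Y) = -Σ_{x,y} P(x,y) log₂ P(x,y). Per-cell terms -P(x,y)·log₂P(x,y):
  X=0: 0.49295, 0.00000
  X=1: 0.45568, 0.52816
  X=2: 0.12839, 0.12839
  X=3: 0.32308, 0.12839
  (cells with P = 0 contribute 0)
Sum of the 8 terms: H(X,Y) = 2.1850 bits

Marginal of X (row sums):
  P(X=0) = 5/21 + 0 = 5/21
  P(X=1) = 4/21 + 17/42 = 25/42
  P(X=2) = 1/42 + 1/42 = 1/21
  P(X=3) = 2/21 + 1/42 = 5/42
H(X) = -[(5/21)·log₂(5/21) + (25/42)·log₂(25/42) + (1/21)·log₂(1/21) + (5/42)·log₂(5/42)]
  = 0.49295 + 0.44551 + 0.20916 + 0.36552 = 1.5131 bits

H(Y|X) = H(X,Y) - H(X) = 2.1850 - 1.5131 = 0.6719 bits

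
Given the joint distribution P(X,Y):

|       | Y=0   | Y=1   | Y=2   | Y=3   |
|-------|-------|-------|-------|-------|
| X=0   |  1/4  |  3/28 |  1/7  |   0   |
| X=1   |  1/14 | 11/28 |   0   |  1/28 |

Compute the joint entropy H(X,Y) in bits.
2.2195 bits

H(X,Y) = -Σ_{x,y} P(x,y) log₂ P(x,y). Per-cell terms -P(x,y)·log₂P(x,y):
  X=0: 0.50000, 0.34526, 0.40105, 0.00000
  X=1: 0.27195, 0.52954, 0.00000, 0.17169
  (cells with P = 0 contribute 0)
Sum of the 8 terms: H(X,Y) = 2.2195 bits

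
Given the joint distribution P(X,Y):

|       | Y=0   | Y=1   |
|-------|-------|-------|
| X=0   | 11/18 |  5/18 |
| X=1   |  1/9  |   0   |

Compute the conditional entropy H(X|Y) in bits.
0.4473 bits

H(X|Y) = H(X,Y) - H(Y)

H(X,Y) = -Σ_{x,y} P(x,y) log₂ P(x,y). Per-cell terms -P(x,y)·log₂P(x,y):
  X=0: 0.4342, 0.5133
  X=1: 0.3522, 0.0000
  (cells with P = 0 contribute 0)
Sum of the 4 terms: H(X,Y) = 1.2997 bits

Marginal of Y (column sums):
  P(Y=0) = 11/18 + 1/9 = 13/18
  P(Y=1) = 5/18 + 0 = 5/18
H(Y) = -[(13/18)·log₂(13/18) + (5/18)·log₂(5/18)]
  = 0.3391 + 0.5133 = 0.8524 bits

H(X|Y) = H(X,Y) - H(Y) = 1.2997 - 0.8524 = 0.4473 bits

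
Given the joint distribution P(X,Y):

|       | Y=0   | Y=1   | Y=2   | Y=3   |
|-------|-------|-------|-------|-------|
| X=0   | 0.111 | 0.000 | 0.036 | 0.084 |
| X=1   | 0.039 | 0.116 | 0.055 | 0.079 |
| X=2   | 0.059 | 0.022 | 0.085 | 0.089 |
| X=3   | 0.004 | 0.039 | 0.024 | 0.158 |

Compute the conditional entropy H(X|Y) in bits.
1.7172 bits

H(X|Y) = H(X,Y) - H(Y)

H(X,Y) = -Σ_{x,y} P(x,y) log₂ P(x,y). Per-cell terms -P(x,y)·log₂P(x,y):
  X=0: 0.35202, 0.00000, 0.17265, 0.30017
  X=1: 0.18253, 0.36051, 0.23014, 0.28930
  X=2: 0.24091, 0.12114, 0.30229, 0.31061
  X=3: 0.03186, 0.18253, 0.12914, 0.42060
  (cells with P = 0 contribute 0)
Sum of the 16 terms: H(X,Y) = 3.6264 bits

Marginal of Y (column sums):
  P(Y=0) = 0.111 + 0.039 + 0.059 + 0.004 = 0.213
  P(Y=1) = 0.000 + 0.116 + 0.022 + 0.039 = 0.177
  P(Y=2) = 0.036 + 0.055 + 0.085 + 0.024 = 0.200
  P(Y=3) = 0.084 + 0.079 + 0.089 + 0.158 = 0.410
H(Y) = -[0.213·log₂(0.213) + 0.177·log₂(0.177) + 0.200·log₂(0.200) + 0.410·log₂(0.410)]
  = 0.47522 + 0.44218 + 0.46439 + 0.52738 = 1.9092 bits

H(X|Y) = H(X,Y) - H(Y) = 3.6264 - 1.9092 = 1.7172 bits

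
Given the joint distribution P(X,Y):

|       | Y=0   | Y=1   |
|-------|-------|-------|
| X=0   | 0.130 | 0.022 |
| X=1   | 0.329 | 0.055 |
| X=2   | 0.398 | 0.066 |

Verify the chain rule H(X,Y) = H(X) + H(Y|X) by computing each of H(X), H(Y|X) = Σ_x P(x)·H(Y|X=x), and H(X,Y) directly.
H(X) = 1.4574 bits, H(Y|X) = 0.5920 bits, H(X,Y) = 2.0494 bits

Marginal of X (row sums):
  P(X=0) = 0.130 + 0.022 = 0.152
  P(X=1) = 0.329 + 0.055 = 0.384
  P(X=2) = 0.398 + 0.066 = 0.464
H(X) = -[0.152·log₂(0.152) + 0.384·log₂(0.384) + 0.464·log₂(0.464)]
  = 0.41311 + 0.53024 + 0.51402 = 1.4574 bits

H(Y|X) = Σ_x P(x)·H(Y|X=x):
  X=0: P(X=0) = 0.152, P(Y|X=0) = (65/76, 11/76) → H(Y|X=0) = 0.59651
  X=1: P(X=1) = 0.384, P(Y|X=1) = (329/384, 55/384) → H(Y|X=1) = 0.59263
  X=2: P(X=2) = 0.464, P(Y|X=2) = (199/232, 33/232) → H(Y|X=2) = 0.59008
H(Y|X) = 0.152·0.59651 + 0.384·0.59263 + 0.464·0.59008 = 0.5920 bits

H(X,Y) = -Σ_{x,y} P(x,y) log₂ P(x,y). Per-cell terms -P(x,y)·log₂P(x,y):
  X=0: 0.38264, 0.12114
  X=1: 0.52766, 0.23014
  X=2: 0.52901, 0.25881
Sum of the 6 terms: H(X,Y) = 2.0494 bits

Chain rule check:
  H(X) + H(Y|X) = 1.4574 + 0.5920 = 2.0494 bits
  H(X,Y) = 2.0494 bits
✓ Chain rule verified.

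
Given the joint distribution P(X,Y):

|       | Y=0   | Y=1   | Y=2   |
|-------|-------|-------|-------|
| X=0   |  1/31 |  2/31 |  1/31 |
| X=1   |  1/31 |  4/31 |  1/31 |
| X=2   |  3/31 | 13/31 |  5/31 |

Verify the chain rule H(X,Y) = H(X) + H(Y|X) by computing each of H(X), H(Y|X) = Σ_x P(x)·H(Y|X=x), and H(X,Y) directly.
H(X) = 1.2204 bits, H(Y|X) = 1.3316 bits, H(X,Y) = 2.5519 bits

Marginal of X (row sums):
  P(X=0) = 1/31 + 2/31 + 1/31 = 4/31
  P(X=1) = 1/31 + 4/31 + 1/31 = 6/31
  P(X=2) = 3/31 + 13/31 + 5/31 = 21/31
H(X) = -[(4/31)·log₂(4/31) + (6/31)·log₂(6/31) + (21/31)·log₂(21/31)]
  = 0.38119 + 0.45856 + 0.38063 = 1.2204 bits

H(Y|X) = Σ_x P(x)·H(Y|X=x):
  X=0: P(X=0) = 4/31, P(Y|X=0) = (1/4, 1/2, 1/4) → H(Y|X=0) = 1.50000
  X=1: P(X=1) = 6/31, P(Y|X=1) = (1/6, 2/3, 1/6) → H(Y|X=1) = 1.25163
  X=2: P(X=2) = 21/31, P(Y|X=2) = (1/7, 13/21, 5/21) → H(Y|X=2) = 1.32231
H(Y|X) = (4/31)·1.50000 + (6/31)·1.25163 + (21/31)·1.32231 = 1.3316 bits

H(X,Y) = -Σ_{x,y} P(x,y) log₂ P(x,y). Per-cell terms -P(x,y)·log₂P(x,y):
  X=0: 0.15981, 0.25511, 0.15981
  X=1: 0.15981, 0.38119, 0.15981
  X=2: 0.32605, 0.52577, 0.42456
Sum of the 9 terms: H(X,Y) = 2.5519 bits

Chain rule check:
  H(X) + H(Y|X) = 1.2204 + 1.3316 = 2.5520 bits
  H(X,Y) = 2.5519 bits
✓ Chain rule verified (Δ = 0.0001 is 4-dp rounding noise: each of the three values was rounded independently).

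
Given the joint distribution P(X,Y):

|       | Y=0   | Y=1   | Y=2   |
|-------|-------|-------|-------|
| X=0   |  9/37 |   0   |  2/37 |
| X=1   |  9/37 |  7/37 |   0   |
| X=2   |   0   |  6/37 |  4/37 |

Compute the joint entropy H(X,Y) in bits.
2.4468 bits

H(X,Y) = -Σ_{x,y} P(x,y) log₂ P(x,y). Per-cell terms -P(x,y)·log₂P(x,y):
  X=0: 0.4961, 0.0000, 0.2275
  X=1: 0.4961, 0.4545, 0.0000
  X=2: 0.0000, 0.4256, 0.3470
  (cells with P = 0 contribute 0)
Sum of the 9 terms: H(X,Y) = 2.4468 bits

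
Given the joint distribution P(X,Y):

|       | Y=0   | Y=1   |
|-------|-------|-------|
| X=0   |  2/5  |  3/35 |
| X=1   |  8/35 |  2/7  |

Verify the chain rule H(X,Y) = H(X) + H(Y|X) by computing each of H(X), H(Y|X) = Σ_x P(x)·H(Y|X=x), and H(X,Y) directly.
H(X) = 0.9994 bits, H(Y|X) = 0.8362 bits, H(X,Y) = 1.8357 bits

Marginal of X (row sums):
  P(X=0) = 2/5 + 3/35 = 17/35
  P(X=1) = 8/35 + 2/7 = 18/35
H(X) = -[(17/35)·log₂(17/35) + (18/35)·log₂(18/35)]
  = 0.5060269 + 0.4933841 = 0.9994 bits

H(Y|X) = Σ_x P(x)·H(Y|X=x):
  X=0: P(X=0) = 17/35, P(Y|X=0) = (14/17, 3/17) → H(Y|X=0) = 0.6722948
  X=1: P(X=1) = 18/35, P(Y|X=1) = (4/9, 5/9) → H(Y|X=1) = 0.9910761
H(Y|X) = (17/35)·0.6722948 + (18/35)·0.9910761 = 0.8362 bits

H(X,Y) = -Σ_{x,y} P(x,y) log₂ P(x,y). Per-cell terms -P(x,y)·log₂P(x,y):
  X=0: 0.5287712, 0.3037989
  X=1: 0.4866933, 0.5163871
Sum of the 4 terms: H(X,Y) = 1.8357 bits

Chain rule check:
  H(X) + H(Y|X) = 0.9994 + 0.8362 = 1.8356 bits
  H(X,Y) = 1.8357 bits
✓ Chain rule verified (Δ = 0.0001 is 4-dp rounding noise: each of the three values was rounded independently).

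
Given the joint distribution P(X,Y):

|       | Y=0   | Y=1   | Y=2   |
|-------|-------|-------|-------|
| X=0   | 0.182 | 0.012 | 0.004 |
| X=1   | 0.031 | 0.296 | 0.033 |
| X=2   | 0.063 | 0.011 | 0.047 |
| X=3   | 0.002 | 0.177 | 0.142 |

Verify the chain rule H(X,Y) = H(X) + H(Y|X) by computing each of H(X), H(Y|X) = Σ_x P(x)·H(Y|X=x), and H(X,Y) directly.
H(X) = 1.8881 bits, H(Y|X) = 0.8954 bits, H(X,Y) = 2.7836 bits

Marginal of X (row sums):
  P(X=0) = 0.182 + 0.012 + 0.004 = 0.198
  P(X=1) = 0.031 + 0.296 + 0.033 = 0.360
  P(X=2) = 0.063 + 0.011 + 0.047 = 0.121
  P(X=3) = 0.002 + 0.177 + 0.142 = 0.321
H(X) = -[0.198·log₂(0.198) + 0.360·log₂(0.360) + 0.121·log₂(0.121) + 0.321·log₂(0.321)]
  = 0.46261 + 0.53062 + 0.36868 + 0.52623 = 1.8881 bits

H(Y|X) = Σ_x P(x)·H(Y|X=x):
  X=0: P(X=0) = 0.198, P(Y|X=0) = (91/99, 2/33, 2/99) → H(Y|X=0) = 0.47058
  X=1: P(X=1) = 0.360, P(Y|X=1) = (31/360, 37/45, 11/120) → H(Y|X=1) = 0.85284
  X=2: P(X=2) = 0.121, P(Y|X=2) = (63/121, 1/11, 47/121) → H(Y|X=2) = 1.33466
  X=3: P(X=3) = 0.321, P(Y|X=3) = (2/321, 59/107, 142/321) → H(Y|X=3) = 1.03973
H(Y|X) = 0.198·0.47058 + 0.360·0.85284 + 0.121·1.33466 + 0.321·1.03973 = 0.8954 bits

H(X,Y) = -Σ_{x,y} P(x,y) log₂ P(x,y). Per-cell terms -P(x,y)·log₂P(x,y):
  X=0: 0.44735, 0.07657, 0.03186
  X=1: 0.15536, 0.51987, 0.16241
  X=2: 0.25128, 0.07157, 0.20733
  X=3: 0.01793, 0.44218, 0.39988
Sum of the 12 terms: H(X,Y) = 2.7836 bits

Chain rule check:
  H(X) + H(Y|X) = 1.8881 + 0.8954 = 2.7835 bits
  H(X,Y) = 2.7836 bits
✓ Chain rule verified (Δ = 0.0001 is 4-dp rounding noise: each of the three values was rounded independently).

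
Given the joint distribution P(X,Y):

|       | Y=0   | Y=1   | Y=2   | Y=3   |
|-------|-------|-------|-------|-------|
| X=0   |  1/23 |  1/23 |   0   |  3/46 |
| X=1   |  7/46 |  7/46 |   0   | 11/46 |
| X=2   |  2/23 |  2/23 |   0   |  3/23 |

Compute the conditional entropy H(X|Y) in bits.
1.4137 bits

H(X|Y) = H(X,Y) - H(Y)

H(X,Y) = -Σ_{x,y} P(x,y) log₂ P(x,y). Per-cell terms -P(x,y)·log₂P(x,y):
  X=0: 0.19668, 0.19668, 0.00000, 0.25687
  X=1: 0.41334, 0.41334, 0.00000, 0.49360
  X=2: 0.30640, 0.30640, 0.00000, 0.38330
  (cells with P = 0 contribute 0)
Sum of the 12 terms: H(X,Y) = 2.9666 bits

Marginal of Y (column sums):
  P(Y=0) = 1/23 + 7/46 + 2/23 = 13/46
  P(Y=1) = 1/23 + 7/46 + 2/23 = 13/46
  P(Y=2) = 0 + 0 + 0 = 0
  P(Y=3) = 3/46 + 11/46 + 3/23 = 10/23
H(Y) = -[(13/46)·log₂(13/46) + (13/46)·log₂(13/46) + (10/23)·log₂(10/23)]   (outcomes with P = 0 contribute 0)
  = 0.51523 + 0.51523 + 0.52245 = 1.5529 bits

H(X|Y) = H(X,Y) - H(Y) = 2.9666 - 1.5529 = 1.4137 bits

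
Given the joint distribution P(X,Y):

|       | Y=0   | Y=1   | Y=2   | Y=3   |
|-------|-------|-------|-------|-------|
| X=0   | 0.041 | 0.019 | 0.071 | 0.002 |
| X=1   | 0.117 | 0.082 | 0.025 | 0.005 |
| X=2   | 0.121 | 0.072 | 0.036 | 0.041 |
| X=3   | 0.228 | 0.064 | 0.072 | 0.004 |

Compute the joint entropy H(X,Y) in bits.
3.4646 bits

H(X,Y) = -Σ_{x,y} P(x,y) log₂ P(x,y). Per-cell terms -P(x,y)·log₂P(x,y):
  X=0: 0.18894, 0.10864, 0.27094, 0.01793
  X=1: 0.36216, 0.29588, 0.13305, 0.03822
  X=2: 0.36868, 0.27330, 0.17265, 0.18894
  X=3: 0.48630, 0.25381, 0.27330, 0.03186
Sum of the 16 terms: H(X,Y) = 3.4646 bits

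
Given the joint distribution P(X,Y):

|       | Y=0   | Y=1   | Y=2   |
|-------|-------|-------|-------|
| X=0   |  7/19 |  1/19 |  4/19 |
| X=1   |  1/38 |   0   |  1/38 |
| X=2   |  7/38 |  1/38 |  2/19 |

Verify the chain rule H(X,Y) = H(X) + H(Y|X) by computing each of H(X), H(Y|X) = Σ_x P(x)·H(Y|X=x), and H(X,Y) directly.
H(X) = 1.1674 bits, H(Y|X) = 1.2659 bits, H(X,Y) = 2.4333 bits

Marginal of X (row sums):
  P(X=0) = 7/19 + 1/19 + 4/19 = 12/19
  P(X=1) = 1/38 + 0 + 1/38 = 1/19
  P(X=2) = 7/38 + 1/38 + 2/19 = 6/19
H(X) = -[(12/19)·log₂(12/19) + (1/19)·log₂(1/19) + (6/19)·log₂(6/19)]
  = 0.4187 + 0.2236 + 0.5251 = 1.1674 bits

H(Y|X) = Σ_x P(x)·H(Y|X=x):
  X=0: P(X=0) = 12/19, P(Y|X=0) = (7/12, 1/12, 1/3) → H(Y|X=0) = 1.2807
  X=1: P(X=1) = 1/19, P(Y|X=1) = (1/2, 0, 1/2) → H(Y|X=1) = 1.0000
  X=2: P(X=2) = 6/19, P(Y|X=2) = (7/12, 1/12, 1/3) → H(Y|X=2) = 1.2807
H(Y|X) = (12/19)·1.2807 + (1/19)·1.0000 + (6/19)·1.2807 = 1.2659 bits

H(X,Y) = -Σ_{x,y} P(x,y) log₂ P(x,y). Per-cell terms -P(x,y)·log₂P(x,y):
  X=0: 0.5307, 0.2236, 0.4732
  X=1: 0.1381, 0.0000, 0.1381
  X=2: 0.4496, 0.1381, 0.3419
  (cells with P = 0 contribute 0)
Sum of the 9 terms: H(X,Y) = 2.4333 bits

Chain rule check:
  H(X) + H(Y|X) = 1.1674 + 1.2659 = 2.4333 bits
  H(X,Y) = 2.4333 bits
✓ Chain rule verified.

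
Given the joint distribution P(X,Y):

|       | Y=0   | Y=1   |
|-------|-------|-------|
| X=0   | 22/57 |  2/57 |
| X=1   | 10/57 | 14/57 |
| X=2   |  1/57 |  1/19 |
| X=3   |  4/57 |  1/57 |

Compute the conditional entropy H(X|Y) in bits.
1.4001 bits

H(X|Y) = H(X,Y) - H(Y)

H(X,Y) = -Σ_{x,y} P(x,y) log₂ P(x,y). Per-cell terms -P(x,y)·log₂P(x,y):
  X=0: 0.530107, 0.169575
  X=1: 0.440520, 0.497500
  X=2: 0.102331, 0.223575
  X=3: 0.268975, 0.102331
Sum of the 8 terms: H(X,Y) = 2.33491 bits

Marginal of Y (column sums):
  P(Y=0) = 22/57 + 10/57 + 1/57 + 4/57 = 37/57
  P(Y=1) = 2/57 + 14/57 + 1/19 + 1/57 = 20/57
H(Y) = -[(37/57)·log₂(37/57) + (20/57)·log₂(20/57)]
  = 0.404687 + 0.530162 = 0.93485 bits

H(X|Y) = H(X,Y) - H(Y) = 2.33491 - 0.93485 = 1.4001 bits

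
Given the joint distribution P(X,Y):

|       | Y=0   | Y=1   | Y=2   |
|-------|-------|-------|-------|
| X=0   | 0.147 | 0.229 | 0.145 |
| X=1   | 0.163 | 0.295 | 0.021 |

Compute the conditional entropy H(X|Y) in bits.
0.9183 bits

H(X|Y) = H(X,Y) - H(Y)

H(X,Y) = -Σ_{x,y} P(x,y) log₂ P(x,y). Per-cell terms -P(x,y)·log₂P(x,y):
  X=0: 0.40662, 0.48699, 0.40395
  X=1: 0.42658, 0.51956, 0.11704
Sum of the 6 terms: H(X,Y) = 2.3607 bits

Marginal of Y (column sums):
  P(Y=0) = 0.147 + 0.163 = 0.310
  P(Y=1) = 0.229 + 0.295 = 0.524
  P(Y=2) = 0.145 + 0.021 = 0.166
H(Y) = -[0.310·log₂(0.310) + 0.524·log₂(0.524) + 0.166·log₂(0.166)]
  = 0.52379 + 0.48856 + 0.43006 = 1.4424 bits

H(X|Y) = H(X,Y) - H(Y) = 2.3607 - 1.4424 = 0.9183 bits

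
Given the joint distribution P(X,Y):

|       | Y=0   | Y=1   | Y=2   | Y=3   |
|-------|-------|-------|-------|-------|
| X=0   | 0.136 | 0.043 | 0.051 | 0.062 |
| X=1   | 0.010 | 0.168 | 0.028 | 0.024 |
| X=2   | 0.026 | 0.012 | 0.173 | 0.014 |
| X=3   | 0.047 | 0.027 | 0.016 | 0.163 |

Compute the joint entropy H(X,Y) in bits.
3.4343 bits

H(X,Y) = -Σ_{x,y} P(x,y) log₂ P(x,y). Per-cell terms -P(x,y)·log₂P(x,y):
  X=0: 0.3915, 0.1952, 0.2190, 0.2487
  X=1: 0.0664, 0.4323, 0.1444, 0.1291
  X=2: 0.1369, 0.0766, 0.4379, 0.0862
  X=3: 0.2073, 0.1407, 0.0955, 0.4266
Sum of the 16 terms: H(X,Y) = 3.4343 bits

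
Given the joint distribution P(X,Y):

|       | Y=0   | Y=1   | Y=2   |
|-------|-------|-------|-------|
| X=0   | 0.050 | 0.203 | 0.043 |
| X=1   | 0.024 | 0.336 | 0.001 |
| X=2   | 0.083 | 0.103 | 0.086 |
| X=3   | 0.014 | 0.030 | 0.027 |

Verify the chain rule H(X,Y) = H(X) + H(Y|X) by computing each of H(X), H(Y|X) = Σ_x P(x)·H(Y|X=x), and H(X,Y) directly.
H(X) = 1.8324 bits, H(Y|X) = 1.0326 bits, H(X,Y) = 2.8650 bits

Marginal of X (row sums):
  P(X=0) = 0.050 + 0.203 + 0.043 = 0.296
  P(X=1) = 0.024 + 0.336 + 0.001 = 0.361
  P(X=2) = 0.083 + 0.103 + 0.086 = 0.272
  P(X=3) = 0.014 + 0.030 + 0.027 = 0.071
H(X) = -[0.296·log₂(0.296) + 0.361·log₂(0.361) + 0.272·log₂(0.272) + 0.071·log₂(0.071)]
  = 0.519874 + 0.530644 + 0.510903 + 0.270939 = 1.8324 bits

H(Y|X) = Σ_x P(x)·H(Y|X=x):
  X=0: P(X=0) = 0.296, P(Y|X=0) = (25/148, 203/296, 43/296) → H(Y|X=0) = 1.210854
  X=1: P(X=1) = 0.361, P(Y|X=1) = (24/361, 336/361, 1/361) → H(Y|X=1) = 0.379906
  X=2: P(X=2) = 0.272, P(Y|X=2) = (83/272, 103/272, 43/136) → H(Y|X=2) = 1.578284
  X=3: P(X=3) = 0.071, P(Y|X=3) = (14/71, 30/71, 27/71) → H(Y|X=3) = 1.517470
H(Y|X) = 0.296·1.210854 + 0.361·0.379906 + 0.272·1.578284 + 0.071·1.517470 = 1.0326 bits

H(X,Y) = -Σ_{x,y} P(x,y) log₂ P(x,y). Per-cell terms -P(x,y)·log₂P(x,y):
  X=0: 0.216096, 0.466991, 0.195199
  X=1: 0.129140, 0.528685, 0.009966
  X=2: 0.298032, 0.337766, 0.304399
  X=3: 0.086218, 0.151767, 0.140694
Sum of the 12 terms: H(X,Y) = 2.8650 bits

Chain rule check:
  H(X) + H(Y|X) = 1.8324 + 1.0326 = 2.8650 bits
  H(X,Y) = 2.8650 bits
✓ Chain rule verified.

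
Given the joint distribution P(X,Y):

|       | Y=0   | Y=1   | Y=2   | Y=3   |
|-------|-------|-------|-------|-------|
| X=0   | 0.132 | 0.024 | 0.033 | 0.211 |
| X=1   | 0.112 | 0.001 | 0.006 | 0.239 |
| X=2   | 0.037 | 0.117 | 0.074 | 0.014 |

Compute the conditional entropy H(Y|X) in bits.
1.4000 bits

H(Y|X) = H(X,Y) - H(X)

H(X,Y) = -Σ_{x,y} P(x,y) log₂ P(x,y). Per-cell terms -P(x,y)·log₂P(x,y):
  X=0: 0.385624, 0.129140, 0.162406, 0.473629
  X=1: 0.353744, 0.009966, 0.044285, 0.493515
  X=2: 0.175984, 0.362164, 0.277968, 0.086218
Sum of the 12 terms: H(X,Y) = 2.95464 bits

Marginal of X (row sums):
  P(X=0) = 0.132 + 0.024 + 0.033 + 0.211 = 0.400
  P(X=1) = 0.112 + 0.001 + 0.006 + 0.239 = 0.358
  P(X=2) = 0.037 + 0.117 + 0.074 + 0.014 = 0.242
H(X) = -[0.400·log₂(0.400) + 0.358·log₂(0.358) + 0.242·log₂(0.242)]
  = 0.528771 + 0.530545 + 0.495355 = 1.55467 bits

H(Y|X) = H(X,Y) - H(X) = 2.95464 - 1.55467 = 1.4000 bits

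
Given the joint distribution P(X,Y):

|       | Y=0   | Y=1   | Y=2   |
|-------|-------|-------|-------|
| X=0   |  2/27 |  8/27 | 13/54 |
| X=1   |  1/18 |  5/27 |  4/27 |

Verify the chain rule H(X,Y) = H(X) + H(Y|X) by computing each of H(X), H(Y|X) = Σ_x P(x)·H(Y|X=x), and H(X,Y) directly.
H(X) = 0.9641 bits, H(Y|X) = 1.4190 bits, H(X,Y) = 2.3830 bits

Marginal of X (row sums):
  P(X=0) = 2/27 + 8/27 + 13/54 = 11/18
  P(X=1) = 1/18 + 5/27 + 4/27 = 7/18
H(X) = -[(11/18)·log₂(11/18) + (7/18)·log₂(7/18)]
  = 0.4342 + 0.5299 = 0.9641 bits

H(Y|X) = Σ_x P(x)·H(Y|X=x):
  X=0: P(X=0) = 11/18, P(Y|X=0) = (4/33, 16/33, 13/33) → H(Y|X=0) = 1.4048
  X=1: P(X=1) = 7/18, P(Y|X=1) = (1/7, 10/21, 8/21) → H(Y|X=1) = 1.4412
H(Y|X) = (11/18)·1.4048 + (7/18)·1.4412 = 1.4190 bits

H(X,Y) = -Σ_{x,y} P(x,y) log₂ P(x,y). Per-cell terms -P(x,y)·log₂P(x,y):
  X=0: 0.2781, 0.5200, 0.4946
  X=1: 0.2317, 0.4505, 0.4081
Sum of the 6 terms: H(X,Y) = 2.3830 bits

Chain rule check:
  H(X) + H(Y|X) = 0.9641 + 1.4190 = 2.3831 bits
  H(X,Y) = 2.3830 bits
✓ Chain rule verified (Δ = 0.0001 is 4-dp rounding noise: each of the three values was rounded independently).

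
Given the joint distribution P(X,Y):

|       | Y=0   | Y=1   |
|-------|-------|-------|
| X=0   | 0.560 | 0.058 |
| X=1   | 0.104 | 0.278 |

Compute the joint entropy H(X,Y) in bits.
1.5597 bits

H(X,Y) = -Σ_{x,y} P(x,y) log₂ P(x,y). Per-cell terms -P(x,y)·log₂P(x,y):
  X=0: 0.4684, 0.2383
  X=1: 0.3396, 0.5134
Sum of the 4 terms: H(X,Y) = 1.5597 bits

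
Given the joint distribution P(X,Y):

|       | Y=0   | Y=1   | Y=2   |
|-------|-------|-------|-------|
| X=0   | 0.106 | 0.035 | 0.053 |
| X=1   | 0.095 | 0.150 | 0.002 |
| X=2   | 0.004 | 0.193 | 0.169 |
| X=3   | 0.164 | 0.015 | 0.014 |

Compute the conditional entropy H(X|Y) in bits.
1.4633 bits

H(X|Y) = H(X,Y) - H(Y)

H(X,Y) = -Σ_{x,y} P(x,y) log₂ P(x,y). Per-cell terms -P(x,y)·log₂P(x,y):
  X=0: 0.343214, 0.169278, 0.224607
  X=1: 0.322613, 0.410545, 0.017932
  X=2: 0.031863, 0.458052, 0.433469
  X=3: 0.427750, 0.090883, 0.086218
Sum of the 12 terms: H(X,Y) = 3.01642 bits

Marginal of Y (column sums):
  P(Y=0) = 0.106 + 0.095 + 0.004 + 0.164 = 0.369
  P(Y=1) = 0.035 + 0.150 + 0.193 + 0.015 = 0.393
  P(Y=2) = 0.053 + 0.002 + 0.169 + 0.014 = 0.238
H(Y) = -[0.369·log₂(0.369) + 0.393·log₂(0.393) + 0.238·log₂(0.238)]
  = 0.530735 + 0.529528 + 0.492890 = 1.55315 bits

H(X|Y) = H(X,Y) - H(Y) = 3.01642 - 1.55315 = 1.4633 bits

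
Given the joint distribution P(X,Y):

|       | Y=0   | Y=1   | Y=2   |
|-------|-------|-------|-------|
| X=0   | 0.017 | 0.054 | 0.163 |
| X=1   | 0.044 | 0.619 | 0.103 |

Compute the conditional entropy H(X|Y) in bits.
0.5795 bits

H(X|Y) = H(X,Y) - H(Y)

H(X,Y) = -Σ_{x,y} P(x,y) log₂ P(x,y). Per-cell terms -P(x,y)·log₂P(x,y):
  X=0: 0.0999, 0.2274, 0.4266
  X=1: 0.1983, 0.4283, 0.3378
Sum of the 6 terms: H(X,Y) = 1.7183 bits

Marginal of Y (column sums):
  P(Y=0) = 0.017 + 0.044 = 0.061
  P(Y=1) = 0.054 + 0.619 = 0.673
  P(Y=2) = 0.163 + 0.103 = 0.266
H(Y) = -[0.061·log₂(0.061) + 0.673·log₂(0.673) + 0.266·log₂(0.266)]
  = 0.2461 + 0.3845 + 0.5082 = 1.1388 bits

H(X|Y) = H(X,Y) - H(Y) = 1.7183 - 1.1388 = 0.5795 bits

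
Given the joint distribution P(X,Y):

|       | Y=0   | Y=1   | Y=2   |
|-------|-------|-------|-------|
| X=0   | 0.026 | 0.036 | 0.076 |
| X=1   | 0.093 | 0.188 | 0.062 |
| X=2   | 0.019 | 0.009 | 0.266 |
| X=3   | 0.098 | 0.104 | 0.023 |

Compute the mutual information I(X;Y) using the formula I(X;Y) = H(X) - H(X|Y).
0.3879 bits

I(X;Y) = H(X) - H(X|Y)

Marginal of X (row sums):
  P(X=0) = 0.026 + 0.036 + 0.076 = 0.138
  P(X=1) = 0.093 + 0.188 + 0.062 = 0.343
  P(X=2) = 0.019 + 0.009 + 0.266 = 0.294
  P(X=3) = 0.098 + 0.104 + 0.023 = 0.225
H(X) = -[0.138·log₂(0.138) + 0.343·log₂(0.343) + 0.294·log₂(0.294) + 0.225·log₂(0.225)]
  = 0.3943 + 0.5295 + 0.5192 + 0.4842 = 1.9272 bits

Marginal of Y (column sums):
  P(Y=0) = 0.026 + 0.093 + 0.019 + 0.098 = 0.236
  P(Y=1) = 0.036 + 0.188 + 0.009 + 0.104 = 0.337
  P(Y=2) = 0.076 + 0.062 + 0.266 + 0.023 = 0.427
H(X|Y) = Σ_y P(y)·H(X|Y=y):
  Y=0: P(Y=0) = 0.236, P(X|Y=0) = (13/118, 93/236, 19/236, 49/118) → H(X|Y=0) = 1.6991
  Y=1: P(Y=1) = 0.337, P(X|Y=1) = (36/337, 188/337, 9/337, 104/337) → H(X|Y=1) = 1.4775
  Y=2: P(Y=2) = 0.427, P(X|Y=2) = (76/427, 62/427, 38/61, 23/427) → H(X|Y=2) = 1.4998
H(X|Y) = 0.236·1.6991 + 0.337·1.4775 + 0.427·1.4998 = 1.5393 bits

I(X;Y) = H(X) - H(X|Y) = 1.9272 - 1.5393 = 0.3879 bits

Cross-check via I(X;Y) = H(X) + H(Y) - H(X,Y): computing H(Y) from the column sums and H(X,Y) from the 12 cells in the same way gives H(Y) = 1.5447 bits and H(X,Y) = 3.0840 bits, so
I(X;Y) = 1.9272 + 1.5447 - 3.0840 = 0.3879 bits ✓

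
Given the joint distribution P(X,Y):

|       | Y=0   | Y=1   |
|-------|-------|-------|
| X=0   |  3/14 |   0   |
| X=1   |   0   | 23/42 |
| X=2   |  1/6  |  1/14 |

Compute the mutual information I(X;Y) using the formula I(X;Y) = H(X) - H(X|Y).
0.7489 bits

I(X;Y) = H(X) - H(X|Y)

Marginal of X (row sums):
  P(X=0) = 3/14 + 0 = 3/14
  P(X=1) = 0 + 23/42 = 23/42
  P(X=2) = 1/6 + 1/14 = 5/21
H(X) = -[(3/14)·log₂(3/14) + (23/42)·log₂(23/42) + (5/21)·log₂(5/21)]
  = 0.476227 + 0.475747 + 0.492950 = 1.44492 bits

Marginal of Y (column sums):
  P(Y=0) = 3/14 + 0 + 1/6 = 8/21
  P(Y=1) = 0 + 23/42 + 1/14 = 13/21
H(X|Y) = Σ_y P(y)·H(X|Y=y):
  Y=0: P(Y=0) = 8/21, P(X|Y=0) = (9/16, 0, 7/16) → H(X|Y=0) = 0.988699
  Y=1: P(Y=1) = 13/21, P(X|Y=1) = (0, 23/26, 3/26) → H(X|Y=1) = 0.515947
H(X|Y) = (8/21)·0.988699 + (13/21)·0.515947 = 0.69604 bits

I(X;Y) = H(X) - H(X|Y) = 1.44492 - 0.69604 = 0.7489 bits

Cross-check via I(X;Y) = H(X) + H(Y) - H(X,Y): computing H(Y) from the column sums and H(X,Y) from the 6 cells in the same way gives H(Y) = 0.95871 bits and H(X,Y) = 1.65475 bits, so
I(X;Y) = 1.44492 + 0.95871 - 1.65475 = 0.7489 bits ✓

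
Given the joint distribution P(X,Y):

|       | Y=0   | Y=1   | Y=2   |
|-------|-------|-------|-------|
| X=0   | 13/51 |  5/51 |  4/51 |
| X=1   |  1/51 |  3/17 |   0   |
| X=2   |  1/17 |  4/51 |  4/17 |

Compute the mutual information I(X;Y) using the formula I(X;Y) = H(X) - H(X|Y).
0.4065 bits

I(X;Y) = H(X) - H(X|Y)

Marginal of X (row sums):
  P(X=0) = 13/51 + 5/51 + 4/51 = 22/51
  P(X=1) = 1/51 + 3/17 + 0 = 10/51
  P(X=2) = 1/17 + 4/51 + 4/17 = 19/51
H(X) = -[(22/51)·log₂(22/51) + (10/51)·log₂(10/51) + (19/51)·log₂(19/51)]
  = 0.52325 + 0.46088 + 0.53070 = 1.51483 bits

Marginal of Y (column sums):
  P(Y=0) = 13/51 + 1/51 + 1/17 = 1/3
  P(Y=1) = 5/51 + 3/17 + 4/51 = 6/17
  P(Y=2) = 4/51 + 0 + 4/17 = 16/51
H(X|Y) = Σ_y P(y)·H(X|Y=y):
  Y=0: P(Y=0) = 1/3, P(X|Y=0) = (13/17, 1/17, 3/17) → H(X|Y=0) = 0.97802
  Y=1: P(Y=1) = 6/17, P(X|Y=1) = (5/18, 1/2, 2/9) → H(X|Y=1) = 1.49554
  Y=2: P(Y=2) = 16/51, P(X|Y=2) = (1/4, 0, 3/4) → H(X|Y=2) = 0.81128
H(X|Y) = (1/3)·0.97802 + (6/17)·1.49554 + (16/51)·0.81128 = 1.10836 bits

I(X;Y) = H(X) - H(X|Y) = 1.51483 - 1.10836 = 0.4065 bits

Cross-check via I(X;Y) = H(X) + H(Y) - H(X,Y): computing H(Y) from the column sums and H(X,Y) from the 9 cells in the same way gives H(Y) = 1.58330 bits and H(X,Y) = 2.69166 bits, so
I(X;Y) = 1.51483 + 1.58330 - 2.69166 = 0.4065 bits ✓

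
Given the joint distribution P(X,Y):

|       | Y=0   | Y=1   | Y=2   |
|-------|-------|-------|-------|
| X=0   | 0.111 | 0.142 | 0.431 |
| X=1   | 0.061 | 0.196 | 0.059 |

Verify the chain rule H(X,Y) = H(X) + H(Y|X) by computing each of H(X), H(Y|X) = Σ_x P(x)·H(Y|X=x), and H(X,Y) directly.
H(X) = 0.9000 bits, H(Y|X) = 1.3231 bits, H(X,Y) = 2.2231 bits

Marginal of X (row sums):
  P(X=0) = 0.111 + 0.142 + 0.431 = 0.684
  P(X=1) = 0.061 + 0.196 + 0.059 = 0.316
H(X) = -[0.684·log₂(0.684) + 0.316·log₂(0.316)]
  = 0.37479 + 0.52519 = 0.9000 bits

H(Y|X) = Σ_x P(x)·H(Y|X=x):
  X=0: P(X=0) = 0.684, P(Y|X=0) = (37/228, 71/342, 431/684) → H(Y|X=0) = 1.31645
  X=1: P(X=1) = 0.316, P(Y|X=1) = (61/316, 49/79, 59/316) → H(Y|X=1) = 1.33753
H(Y|X) = 0.684·1.31645 + 0.316·1.33753 = 1.3231 bits

H(X,Y) = -Σ_{x,y} P(x,y) log₂ P(x,y). Per-cell terms -P(x,y)·log₂P(x,y):
  X=0: 0.35202, 0.39988, 0.52334
  X=1: 0.24614, 0.46081, 0.24091
Sum of the 6 terms: H(X,Y) = 2.2231 bits

Chain rule check:
  H(X) + H(Y|X) = 0.9000 + 1.3231 = 2.2231 bits
  H(X,Y) = 2.2231 bits
✓ Chain rule verified.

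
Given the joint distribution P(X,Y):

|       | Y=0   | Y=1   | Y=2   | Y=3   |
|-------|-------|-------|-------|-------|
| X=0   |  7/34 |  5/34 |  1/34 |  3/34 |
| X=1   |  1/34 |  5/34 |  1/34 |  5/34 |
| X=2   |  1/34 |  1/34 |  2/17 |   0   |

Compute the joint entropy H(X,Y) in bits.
3.1100 bits

H(X,Y) = -Σ_{x,y} P(x,y) log₂ P(x,y). Per-cell terms -P(x,y)·log₂P(x,y):
  X=0: 0.469434, 0.406696, 0.149631, 0.309044
  X=1: 0.149631, 0.406696, 0.149631, 0.406696
  X=2: 0.149631, 0.149631, 0.363231, 0.000000
  (cells with P = 0 contribute 0)
Sum of the 12 terms: H(X,Y) = 3.1100 bits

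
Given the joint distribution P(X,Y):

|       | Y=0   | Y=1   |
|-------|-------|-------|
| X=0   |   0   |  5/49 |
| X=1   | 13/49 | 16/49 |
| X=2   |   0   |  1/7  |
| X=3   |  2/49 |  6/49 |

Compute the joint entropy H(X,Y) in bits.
2.3315 bits

H(X,Y) = -Σ_{x,y} P(x,y) log₂ P(x,y). Per-cell terms -P(x,y)·log₂P(x,y):
  X=0: 0.00000, 0.33600
  X=1: 0.50787, 0.52725
  X=2: 0.00000, 0.40105
  X=3: 0.18836, 0.37099
  (cells with P = 0 contribute 0)
Sum of the 8 terms: H(X,Y) = 2.3315 bits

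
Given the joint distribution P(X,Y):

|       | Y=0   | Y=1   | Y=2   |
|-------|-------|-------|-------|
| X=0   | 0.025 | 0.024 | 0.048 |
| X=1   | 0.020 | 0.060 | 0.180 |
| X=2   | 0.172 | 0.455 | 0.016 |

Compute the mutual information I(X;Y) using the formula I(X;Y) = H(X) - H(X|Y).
0.3736 bits

I(X;Y) = H(X) - H(X|Y)

Marginal of X (row sums):
  P(X=0) = 0.025 + 0.024 + 0.048 = 0.097
  P(X=1) = 0.020 + 0.060 + 0.180 = 0.260
  P(X=2) = 0.172 + 0.455 + 0.016 = 0.643
H(X) = -[0.097·log₂(0.097) + 0.260·log₂(0.260) + 0.643·log₂(0.643)]
  = 0.32649 + 0.50529 + 0.40966 = 1.24144 bits

Marginal of Y (column sums):
  P(Y=0) = 0.025 + 0.020 + 0.172 = 0.217
  P(Y=1) = 0.024 + 0.060 + 0.455 = 0.539
  P(Y=2) = 0.048 + 0.180 + 0.016 = 0.244
H(X|Y) = Σ_y P(y)·H(X|Y=y):
  Y=0: P(Y=0) = 0.217, P(X|Y=0) = (25/217, 20/217, 172/217) → H(X|Y=0) = 0.94195
  Y=1: P(Y=1) = 0.539, P(X|Y=1) = (24/539, 60/539, 65/77) → H(X|Y=1) = 0.75879
  Y=2: P(Y=2) = 0.244, P(X|Y=2) = (12/61, 45/61, 4/61) → H(X|Y=2) = 1.04298
H(X|Y) = 0.217·0.94195 + 0.539·0.75879 + 0.244·1.04298 = 0.86788 bits

I(X;Y) = H(X) - H(X|Y) = 1.24144 - 0.86788 = 0.3736 bits

Cross-check via I(X;Y) = H(X) + H(Y) - H(X,Y): computing H(Y) from the column sums and H(X,Y) from the 9 cells in the same way gives H(Y) = 1.45547 bits and H(X,Y) = 2.32334 bits, so
I(X;Y) = 1.24144 + 1.45547 - 2.32334 = 0.3736 bits ✓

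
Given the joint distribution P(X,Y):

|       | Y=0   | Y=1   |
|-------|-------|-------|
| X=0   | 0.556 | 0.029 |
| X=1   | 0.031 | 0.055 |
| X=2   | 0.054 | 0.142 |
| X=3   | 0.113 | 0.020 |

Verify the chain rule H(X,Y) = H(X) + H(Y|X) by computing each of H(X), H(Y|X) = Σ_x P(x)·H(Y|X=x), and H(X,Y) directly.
H(X) = 1.6048 bits, H(Y|X) = 0.4953 bits, H(X,Y) = 2.1001 bits

Marginal of X (row sums):
  P(X=0) = 0.556 + 0.029 = 0.585
  P(X=1) = 0.031 + 0.055 = 0.086
  P(X=2) = 0.054 + 0.142 = 0.196
  P(X=3) = 0.113 + 0.020 = 0.133
H(X) = -[0.585·log₂(0.585) + 0.086·log₂(0.086) + 0.196·log₂(0.196) + 0.133·log₂(0.133)]
  = 0.4525 + 0.3044 + 0.4608 + 0.3871 = 1.6048 bits

H(Y|X) = Σ_x P(x)·H(Y|X=x):
  X=0: P(X=0) = 0.585, P(Y|X=0) = (556/585, 29/585) → H(Y|X=0) = 0.2846
  X=1: P(X=1) = 0.086, P(Y|X=1) = (31/86, 55/86) → H(Y|X=1) = 0.9431
  X=2: P(X=2) = 0.196, P(Y|X=2) = (27/98, 71/98) → H(Y|X=2) = 0.8493
  X=3: P(X=3) = 0.133, P(Y|X=3) = (113/133, 20/133) → H(Y|X=3) = 0.6108
H(Y|X) = 0.585·0.2846 + 0.086·0.9431 + 0.196·0.8493 + 0.133·0.6108 = 0.4953 bits

H(X,Y) = -Σ_{x,y} P(x,y) log₂ P(x,y). Per-cell terms -P(x,y)·log₂P(x,y):
  X=0: 0.4708, 0.1481
  X=1: 0.1554, 0.2301
  X=2: 0.2274, 0.3999
  X=3: 0.3555, 0.1129
Sum of the 8 terms: H(X,Y) = 2.1001 bits

Chain rule check:
  H(X) + H(Y|X) = 1.6048 + 0.4953 = 2.1001 bits
  H(X,Y) = 2.1001 bits
✓ Chain rule verified.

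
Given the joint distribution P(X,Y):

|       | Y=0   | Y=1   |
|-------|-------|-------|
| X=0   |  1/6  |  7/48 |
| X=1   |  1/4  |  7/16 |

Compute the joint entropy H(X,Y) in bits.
1.8577 bits

H(X,Y) = -Σ_{x,y} P(x,y) log₂ P(x,y). Per-cell terms -P(x,y)·log₂P(x,y):
  X=0: 0.4308, 0.4051
  X=1: 0.5000, 0.5218
Sum of the 4 terms: H(X,Y) = 1.8577 bits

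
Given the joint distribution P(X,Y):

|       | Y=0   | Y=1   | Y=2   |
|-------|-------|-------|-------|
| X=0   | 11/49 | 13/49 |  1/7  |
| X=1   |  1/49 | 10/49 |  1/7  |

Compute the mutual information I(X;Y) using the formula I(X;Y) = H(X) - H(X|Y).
0.0979 bits

I(X;Y) = H(X) - H(X|Y)

Marginal of X (row sums):
  P(X=0) = 11/49 + 13/49 + 1/7 = 31/49
  P(X=1) = 1/49 + 10/49 + 1/7 = 18/49
H(X) = -[(31/49)·log₂(31/49) + (18/49)·log₂(18/49)]
  = 0.4179 + 0.5307 = 0.9486 bits

Marginal of Y (column sums):
  P(Y=0) = 11/49 + 1/49 = 12/49
  P(Y=1) = 13/49 + 10/49 = 23/49
  P(Y=2) = 1/7 + 1/7 = 2/7
H(X|Y) = Σ_y P(y)·H(X|Y=y):
  Y=0: P(Y=0) = 12/49, P(X|Y=0) = (11/12, 1/12) → H(X|Y=0) = 0.4138
  Y=1: P(Y=1) = 23/49, P(X|Y=1) = (13/23, 10/23) → H(X|Y=1) = 0.9877
  Y=2: P(Y=2) = 2/7, P(X|Y=2) = (1/2, 1/2) → H(X|Y=2) = 1.0000
H(X|Y) = (12/49)·0.4138 + (23/49)·0.9877 + (2/7)·1.0000 = 0.8507 bits

I(X;Y) = H(X) - H(X|Y) = 0.9486 - 0.8507 = 0.0979 bits

Cross-check via I(X;Y) = H(X) + H(Y) - H(X,Y): computing H(Y) from the column sums and H(X,Y) from the 6 cells in the same way gives H(Y) = 1.5256 bits and H(X,Y) = 2.3763 bits, so
I(X;Y) = 0.9486 + 1.5256 - 2.3763 = 0.0979 bits ✓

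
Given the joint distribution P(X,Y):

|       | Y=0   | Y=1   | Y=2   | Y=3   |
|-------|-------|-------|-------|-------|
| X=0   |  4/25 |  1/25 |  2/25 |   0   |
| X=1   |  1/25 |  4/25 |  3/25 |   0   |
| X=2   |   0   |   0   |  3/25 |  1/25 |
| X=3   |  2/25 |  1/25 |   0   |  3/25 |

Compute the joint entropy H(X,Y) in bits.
3.2733 bits

H(X,Y) = -Σ_{x,y} P(x,y) log₂ P(x,y). Per-cell terms -P(x,y)·log₂P(x,y):
  X=0: 0.42302, 0.18575, 0.29151, 0.00000
  X=1: 0.18575, 0.42302, 0.36707, 0.00000
  X=2: 0.00000, 0.00000, 0.36707, 0.18575
  X=3: 0.29151, 0.18575, 0.00000, 0.36707
  (cells with P = 0 contribute 0)
Sum of the 16 terms: H(X,Y) = 3.2733 bits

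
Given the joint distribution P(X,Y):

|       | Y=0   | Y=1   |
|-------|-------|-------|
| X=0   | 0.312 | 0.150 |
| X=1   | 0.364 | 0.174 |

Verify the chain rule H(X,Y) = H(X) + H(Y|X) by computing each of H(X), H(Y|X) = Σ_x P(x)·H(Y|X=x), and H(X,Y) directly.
H(X) = 0.9958 bits, H(Y|X) = 0.9087 bits, H(X,Y) = 1.9045 bits

Marginal of X (row sums):
  P(X=0) = 0.312 + 0.150 = 0.462
  P(X=1) = 0.364 + 0.174 = 0.538
H(X) = -[0.462·log₂(0.462) + 0.538·log₂(0.538)]
  = 0.5147 + 0.4811 = 0.9958 bits

H(Y|X) = Σ_x P(x)·H(Y|X=x):
  X=0: P(X=0) = 0.462, P(Y|X=0) = (52/77, 25/77) → H(Y|X=0) = 0.9094
  X=1: P(X=1) = 0.538, P(Y|X=1) = (182/269, 87/269) → H(Y|X=1) = 0.9081
H(Y|X) = 0.462·0.9094 + 0.538·0.9081 = 0.9087 bits

H(X,Y) = -Σ_{x,y} P(x,y) log₂ P(x,y). Per-cell terms -P(x,y)·log₂P(x,y):
  X=0: 0.5243, 0.4105
  X=1: 0.5307, 0.4390
Sum of the 4 terms: H(X,Y) = 1.9045 bits

Chain rule check:
  H(X) + H(Y|X) = 0.9958 + 0.9087 = 1.9045 bits
  H(X,Y) = 1.9045 bits
✓ Chain rule verified.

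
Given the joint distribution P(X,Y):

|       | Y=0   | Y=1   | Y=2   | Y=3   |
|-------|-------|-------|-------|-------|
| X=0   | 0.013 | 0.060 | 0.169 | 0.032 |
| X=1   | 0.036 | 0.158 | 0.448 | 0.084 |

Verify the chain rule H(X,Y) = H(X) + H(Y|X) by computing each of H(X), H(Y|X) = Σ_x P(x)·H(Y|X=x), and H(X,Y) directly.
H(X) = 0.8471 bits, H(Y|X) = 1.4826 bits, H(X,Y) = 2.3298 bits

Marginal of X (row sums):
  P(X=0) = 0.013 + 0.060 + 0.169 + 0.032 = 0.274
  P(X=1) = 0.036 + 0.158 + 0.448 + 0.084 = 0.726
H(X) = -[0.274·log₂(0.274) + 0.726·log₂(0.726)]
  = 0.51176 + 0.33538 = 0.8471 bits

H(Y|X) = Σ_x P(x)·H(Y|X=x):
  X=0: P(X=0) = 0.274, P(Y|X=0) = (13/274, 30/137, 169/274, 16/137) → H(Y|X=0) = 1.48027
  X=1: P(X=1) = 0.726, P(Y|X=1) = (6/121, 79/363, 224/363, 14/121) → H(Y|X=1) = 1.48349
H(Y|X) = 0.274·1.48027 + 0.726·1.48349 = 1.4826 bits

H(X,Y) = -Σ_{x,y} P(x,y) log₂ P(x,y). Per-cell terms -P(x,y)·log₂P(x,y):
  X=0: 0.08145, 0.24353, 0.43347, 0.15891
  X=1: 0.17265, 0.42060, 0.51898, 0.30017
Sum of the 8 terms: H(X,Y) = 2.3298 bits

Chain rule check:
  H(X) + H(Y|X) = 0.8471 + 1.4826 = 2.3297 bits
  H(X,Y) = 2.3298 bits
✓ Chain rule verified (Δ = 0.0001 is 4-dp rounding noise: each of the three values was rounded independently).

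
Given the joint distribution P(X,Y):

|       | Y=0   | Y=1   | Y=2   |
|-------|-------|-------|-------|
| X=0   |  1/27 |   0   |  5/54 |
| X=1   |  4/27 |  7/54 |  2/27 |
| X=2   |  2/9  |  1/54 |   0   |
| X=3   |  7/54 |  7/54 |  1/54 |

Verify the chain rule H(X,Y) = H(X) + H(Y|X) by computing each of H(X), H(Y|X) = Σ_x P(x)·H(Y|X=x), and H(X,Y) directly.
H(X) = 1.9202 bits, H(Y|X) = 1.1016 bits, H(X,Y) = 3.0219 bits

Marginal of X (row sums):
  P(X=0) = 1/27 + 0 + 5/54 = 7/54
  P(X=1) = 4/27 + 7/54 + 2/27 = 19/54
  P(X=2) = 2/9 + 1/54 + 0 = 13/54
  P(X=3) = 7/54 + 7/54 + 1/54 = 5/18
H(X) = -[(7/54)·log₂(7/54) + (19/54)·log₂(19/54) + (13/54)·log₂(13/54) + (5/18)·log₂(5/18)]
  = 0.3821 + 0.5302 + 0.4946 + 0.5133 = 1.9202 bits

H(Y|X) = Σ_x P(x)·H(Y|X=x):
  X=0: P(X=0) = 7/54, P(Y|X=0) = (2/7, 0, 5/7) → H(Y|X=0) = 0.8631
  X=1: P(X=1) = 19/54, P(Y|X=1) = (8/19, 7/19, 4/19) → H(Y|X=1) = 1.5294
  X=2: P(X=2) = 13/54, P(Y|X=2) = (12/13, 1/13, 0) → H(Y|X=2) = 0.3912
  X=3: P(X=3) = 5/18, P(Y|X=3) = (7/15, 7/15, 1/15) → H(Y|X=3) = 1.2867
H(Y|X) = (7/54)·0.8631 + (19/54)·1.5294 + (13/54)·0.3912 + (5/18)·1.2867 = 1.1016 bits

H(X,Y) = -Σ_{x,y} P(x,y) log₂ P(x,y). Per-cell terms -P(x,y)·log₂P(x,y):
  X=0: 0.1761, 0.0000, 0.3179
  X=1: 0.4081, 0.3821, 0.2781
  X=2: 0.4822, 0.1066, 0.0000
  X=3: 0.3821, 0.3821, 0.1066
  (cells with P = 0 contribute 0)
Sum of the 12 terms: H(X,Y) = 3.0219 bits

Chain rule check:
  H(X) + H(Y|X) = 1.9202 + 1.1016 = 3.0218 bits
  H(X,Y) = 3.0219 bits
✓ Chain rule verified (Δ = 0.0001 is 4-dp rounding noise: each of the three values was rounded independently).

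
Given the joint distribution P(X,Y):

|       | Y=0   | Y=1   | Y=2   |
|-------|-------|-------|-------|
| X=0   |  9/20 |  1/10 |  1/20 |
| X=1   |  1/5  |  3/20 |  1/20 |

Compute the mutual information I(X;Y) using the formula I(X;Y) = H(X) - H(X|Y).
0.0494 bits

I(X;Y) = H(X) - H(X|Y)

Marginal of X (row sums):
  P(X=0) = 9/20 + 1/10 + 1/20 = 3/5
  P(X=1) = 1/5 + 3/20 + 1/20 = 2/5
H(X) = -[(3/5)·log₂(3/5) + (2/5)·log₂(2/5)]
  = 0.44218 + 0.52877 = 0.97095 bits

Marginal of Y (column sums):
  P(Y=0) = 9/20 + 1/5 = 13/20
  P(Y=1) = 1/10 + 3/20 = 1/4
  P(Y=2) = 1/20 + 1/20 = 1/10
H(X|Y) = Σ_y P(y)·H(X|Y=y):
  Y=0: P(Y=0) = 13/20, P(X|Y=0) = (9/13, 4/13) → H(X|Y=0) = 0.89049
  Y=1: P(Y=1) = 1/4, P(X|Y=1) = (2/5, 3/5) → H(X|Y=1) = 0.97095
  Y=2: P(Y=2) = 1/10, P(X|Y=2) = (1/2, 1/2) → H(X|Y=2) = 1.00000
H(X|Y) = (13/20)·0.89049 + (1/4)·0.97095 + (1/10)·1.00000 = 0.92156 bits

I(X;Y) = H(X) - H(X|Y) = 0.97095 - 0.92156 = 0.0494 bits

Cross-check via I(X;Y) = H(X) + H(Y) - H(X,Y): computing H(Y) from the column sums and H(X,Y) from the 6 cells in the same way gives H(Y) = 1.23616 bits and H(X,Y) = 2.15772 bits, so
I(X;Y) = 0.97095 + 1.23616 - 2.15772 = 0.0494 bits ✓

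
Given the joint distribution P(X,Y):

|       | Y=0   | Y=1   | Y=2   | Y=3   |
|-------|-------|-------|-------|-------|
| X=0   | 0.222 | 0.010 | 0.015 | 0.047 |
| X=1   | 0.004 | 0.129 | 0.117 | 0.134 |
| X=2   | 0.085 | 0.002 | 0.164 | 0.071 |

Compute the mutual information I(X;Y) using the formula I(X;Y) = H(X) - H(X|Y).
0.4901 bits

I(X;Y) = H(X) - H(X|Y)

Marginal of X (row sums):
  P(X=0) = 0.222 + 0.010 + 0.015 + 0.047 = 0.294
  P(X=1) = 0.004 + 0.129 + 0.117 + 0.134 = 0.384
  P(X=2) = 0.085 + 0.002 + 0.164 + 0.071 = 0.322
H(X) = -[0.294·log₂(0.294) + 0.384·log₂(0.384) + 0.322·log₂(0.322)]
  = 0.51924 + 0.53024 + 0.52643 = 1.5759 bits

Marginal of Y (column sums):
  P(Y=0) = 0.222 + 0.004 + 0.085 = 0.311
  P(Y=1) = 0.010 + 0.129 + 0.002 = 0.141
  P(Y=2) = 0.015 + 0.117 + 0.164 = 0.296
  P(Y=3) = 0.047 + 0.134 + 0.071 = 0.252
H(X|Y) = Σ_y P(y)·H(X|Y=y):
  Y=0: P(Y=0) = 0.311, P(X|Y=0) = (222/311, 4/311, 85/311) → H(X|Y=0) = 0.93942
  Y=1: P(Y=1) = 0.141, P(X|Y=1) = (10/141, 43/47, 2/141) → H(X|Y=1) = 0.47524
  Y=2: P(Y=2) = 0.296, P(X|Y=2) = (15/296, 117/296, 41/74) → H(X|Y=2) = 1.21934
  Y=3: P(Y=3) = 0.252, P(X|Y=3) = (47/252, 67/126, 71/252) → H(X|Y=3) = 1.45127
H(X|Y) = 0.311·0.93942 + 0.141·0.47524 + 0.296·1.21934 + 0.252·1.45127 = 1.0858 bits

I(X;Y) = H(X) - H(X|Y) = 1.5759 - 1.0858 = 0.4901 bits

Cross-check via I(X;Y) = H(X) + H(Y) - H(X,Y): computing H(Y) from the column sums and H(X,Y) from the 12 cells in the same way gives H(Y) = 1.9435 bits and H(X,Y) = 3.0293 bits, so
I(X;Y) = 1.5759 + 1.9435 - 3.0293 = 0.4901 bits ✓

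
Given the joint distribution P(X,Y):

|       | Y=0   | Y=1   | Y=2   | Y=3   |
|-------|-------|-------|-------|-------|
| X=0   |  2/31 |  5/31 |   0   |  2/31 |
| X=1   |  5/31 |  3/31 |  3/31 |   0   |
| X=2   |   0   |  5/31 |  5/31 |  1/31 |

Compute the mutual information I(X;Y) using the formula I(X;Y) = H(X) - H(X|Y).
0.3993 bits

I(X;Y) = H(X) - H(X|Y)

Marginal of X (row sums):
  P(X=0) = 2/31 + 5/31 + 0 + 2/31 = 9/31
  P(X=1) = 5/31 + 3/31 + 3/31 + 0 = 11/31
  P(X=2) = 0 + 5/31 + 5/31 + 1/31 = 11/31
H(X) = -[(9/31)·log₂(9/31) + (11/31)·log₂(11/31) + (11/31)·log₂(11/31)]
  = 0.5180 + 0.5304 + 0.5304 = 1.5788 bits

Marginal of Y (column sums):
  P(Y=0) = 2/31 + 5/31 + 0 = 7/31
  P(Y=1) = 5/31 + 3/31 + 5/31 = 13/31
  P(Y=2) = 0 + 3/31 + 5/31 = 8/31
  P(Y=3) = 2/31 + 0 + 1/31 = 3/31
H(X|Y) = Σ_y P(y)·H(X|Y=y):
  Y=0: P(Y=0) = 7/31, P(X|Y=0) = (2/7, 5/7, 0) → H(X|Y=0) = 0.8631
  Y=1: P(Y=1) = 13/31, P(X|Y=1) = (5/13, 3/13, 5/13) → H(X|Y=1) = 1.5486
  Y=2: P(Y=2) = 8/31, P(X|Y=2) = (0, 3/8, 5/8) → H(X|Y=2) = 0.9544
  Y=3: P(Y=3) = 3/31, P(X|Y=3) = (2/3, 0, 1/3) → H(X|Y=3) = 0.9183
H(X|Y) = (7/31)·0.8631 + (13/31)·1.5486 + (8/31)·0.9544 + (3/31)·0.9183 = 1.1795 bits

I(X;Y) = H(X) - H(X|Y) = 1.5788 - 1.1795 = 0.3993 bits

Cross-check via I(X;Y) = H(X) + H(Y) - H(X,Y): computing H(Y) from the column sums and H(X,Y) from the 12 cells in the same way gives H(Y) = 1.8409 bits and H(X,Y) = 3.0204 bits, so
I(X;Y) = 1.5788 + 1.8409 - 3.0204 = 0.3993 bits ✓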